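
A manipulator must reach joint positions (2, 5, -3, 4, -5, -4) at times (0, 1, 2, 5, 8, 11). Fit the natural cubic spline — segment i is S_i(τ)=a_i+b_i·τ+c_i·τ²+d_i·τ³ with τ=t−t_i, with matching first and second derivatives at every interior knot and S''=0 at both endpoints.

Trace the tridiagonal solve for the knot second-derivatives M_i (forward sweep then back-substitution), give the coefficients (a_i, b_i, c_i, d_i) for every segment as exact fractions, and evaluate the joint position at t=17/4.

  seg 0: a=2 b=7856/1251 c=0 d=-4103/1251
  seg 1: a=5 b=-4453/1251 c=-4103/417 d=6754/1251
  seg 2: a=-3 b=-8809/1251 c=2651/417 d=-12131/11259
  seg 3: a=4 b=2516/1251 c=-4178/1251 d=6265/11259
  seg 4: a=-5 b=-3757/1251 c=2087/1251 d=-2087/11259
S(17/4) = 9497/8896

Δ: Δ0=3, Δ1=-8, Δ2=7/3, Δ3=-3, Δ4=1/3
row 1: diag=4, rhs=-66; c'=1/4, d'=-33/2
row 2: denom=8−1·1/4=31/4; d'=(62−1·-33/2)/(31/4)=314/31
row 3: denom=12−3·12/31=336/31; d'=(-32−3·314/31)/(336/31)=-967/168
row 4: denom=12−3·31/112=1251/112; d'=(20−3·-967/168)/(1251/112)=4174/1251
back: M4=4174/1251
back: M3=-967/168−31/112·4174/1251=-8356/1251
back: M2=314/31−12/31·-8356/1251=5302/417
back: M1=-33/2−1/4·5302/417=-8206/417
M: M0=0, M1=-8206/417, M2=5302/417, M3=-8356/1251, M4=4174/1251, M5=0
seg 0: a=2, c=M0/2=0, d=(M1−M0)/(6·1)=-4103/1251, b=Δ0−h0·(2M0+M1)/6=7856/1251
seg 1: a=5, c=M1/2=-4103/417, d=(M2−M1)/(6·1)=6754/1251, b=Δ1−h1·(2M1+M2)/6=-4453/1251
seg 2: a=-3, c=M2/2=2651/417, d=(M3−M2)/(6·3)=-12131/11259, b=Δ2−h2·(2M2+M3)/6=-8809/1251
seg 3: a=4, c=M3/2=-4178/1251, d=(M4−M3)/(6·3)=6265/11259, b=Δ3−h3·(2M3+M4)/6=2516/1251
seg 4: a=-5, c=M4/2=2087/1251, d=(M5−M4)/(6·3)=-2087/11259, b=Δ4−h4·(2M4+M5)/6=-3757/1251
t_q=17/4 → seg 2, τ=9/4; S=-3+-8809/1251·τ+2651/417·τ²+-12131/11259·τ³=9497/8896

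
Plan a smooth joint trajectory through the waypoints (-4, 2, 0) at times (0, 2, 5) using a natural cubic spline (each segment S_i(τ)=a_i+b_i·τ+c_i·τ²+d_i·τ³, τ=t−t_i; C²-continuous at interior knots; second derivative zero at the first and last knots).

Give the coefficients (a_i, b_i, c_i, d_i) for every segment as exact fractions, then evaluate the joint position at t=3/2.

Δ: Δ0=3, Δ1=-2/3
row 1: diag=10, rhs=-22; c'=3/10, d'=-11/5
back: M1=-11/5
M: M0=0, M1=-11/5, M2=0
seg 0: a=-4, c=M0/2=0, d=(M1−M0)/(6·2)=-11/60, b=Δ0−h0·(2M0+M1)/6=56/15
seg 1: a=2, c=M1/2=-11/10, d=(M2−M1)/(6·3)=11/90, b=Δ1−h1·(2M1+M2)/6=23/15
t_q=3/2 → seg 0, τ=3/2; S=-4+56/15·τ+0·τ²+-11/60·τ³=157/160

  seg 0: a=-4 b=56/15 c=0 d=-11/60
  seg 1: a=2 b=23/15 c=-11/10 d=11/90
S(3/2) = 157/160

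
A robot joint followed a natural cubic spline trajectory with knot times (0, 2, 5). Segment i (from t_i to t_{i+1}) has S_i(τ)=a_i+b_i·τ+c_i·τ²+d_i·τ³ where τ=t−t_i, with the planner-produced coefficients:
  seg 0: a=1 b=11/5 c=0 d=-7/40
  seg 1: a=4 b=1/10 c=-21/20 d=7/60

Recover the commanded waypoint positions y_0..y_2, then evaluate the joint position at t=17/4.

y_0=1 y_1=4 y_2=-2
S(17/4) = 61/256

y_0 = S_0(0) = a_0 = 1
y_1 = S_1(0) = a_1 = 4
y_2 = S_1(3) = -2
t_q=17/4 is in segment 1 (τ=9/4); S_1(τ)=61/256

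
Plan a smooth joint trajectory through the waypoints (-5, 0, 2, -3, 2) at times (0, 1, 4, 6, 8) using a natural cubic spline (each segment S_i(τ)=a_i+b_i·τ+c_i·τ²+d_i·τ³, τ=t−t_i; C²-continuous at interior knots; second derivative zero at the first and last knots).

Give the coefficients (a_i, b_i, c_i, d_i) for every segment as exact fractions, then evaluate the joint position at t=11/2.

  seg 0: a=-5 b=65/12 c=0 d=-5/12
  seg 1: a=0 b=25/6 c=-5/4 d=1/36
  seg 2: a=2 b=-31/12 c=-1 d=25/48
  seg 3: a=-3 b=-1/3 c=17/8 d=-17/48
S(11/2) = -303/128

Δ: Δ0=5, Δ1=2/3, Δ2=-5/2, Δ3=5/2
row 1: diag=8, rhs=-26; c'=3/8, d'=-13/4
row 2: denom=10−3·3/8=71/8; d'=(-19−3·-13/4)/(71/8)=-74/71
row 3: denom=8−2·16/71=536/71; d'=(30−2·-74/71)/(536/71)=17/4
back: M3=17/4
back: M2=-74/71−16/71·17/4=-2
back: M1=-13/4−3/8·-2=-5/2
M: M0=0, M1=-5/2, M2=-2, M3=17/4, M4=0
seg 0: a=-5, c=M0/2=0, d=(M1−M0)/(6·1)=-5/12, b=Δ0−h0·(2M0+M1)/6=65/12
seg 1: a=0, c=M1/2=-5/4, d=(M2−M1)/(6·3)=1/36, b=Δ1−h1·(2M1+M2)/6=25/6
seg 2: a=2, c=M2/2=-1, d=(M3−M2)/(6·2)=25/48, b=Δ2−h2·(2M2+M3)/6=-31/12
seg 3: a=-3, c=M3/2=17/8, d=(M4−M3)/(6·2)=-17/48, b=Δ3−h3·(2M3+M4)/6=-1/3
t_q=11/2 → seg 2, τ=3/2; S=2+-31/12·τ+-1·τ²+25/48·τ³=-303/128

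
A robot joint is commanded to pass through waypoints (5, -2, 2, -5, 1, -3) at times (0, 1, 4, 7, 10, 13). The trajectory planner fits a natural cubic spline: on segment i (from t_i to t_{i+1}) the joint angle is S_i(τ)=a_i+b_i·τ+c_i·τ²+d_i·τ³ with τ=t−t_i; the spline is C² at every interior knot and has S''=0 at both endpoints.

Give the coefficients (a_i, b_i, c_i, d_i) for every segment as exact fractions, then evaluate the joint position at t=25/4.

  seg 0: a=5 b=-10090/1209 c=0 d=1627/1209
  seg 1: a=-2 b=-5209/1209 c=1627/403 d=-7822/10881
  seg 2: a=2 b=47/93 c=-2941/1209 d=599/1209
  seg 3: a=-5 b=-862/1209 c=2450/1209 d=-4070/10881
  seg 4: a=1 b=1628/1209 c=-540/403 d=60/403
S(25/4) = -91159/25792

Δ: Δ0=-7, Δ1=4/3, Δ2=-7/3, Δ3=2, Δ4=-4/3
row 1: diag=8, rhs=50; c'=3/8, d'=25/4
row 2: denom=12−3·3/8=87/8; d'=(-22−3·25/4)/(87/8)=-326/87
row 3: denom=12−3·8/29=324/29; d'=(26−3·-326/87)/(324/29)=10/3
row 4: denom=12−3·29/108=403/36; d'=(-20−3·10/3)/(403/36)=-1080/403
back: M4=-1080/403
back: M3=10/3−29/108·-1080/403=4900/1209
back: M2=-326/87−8/29·4900/1209=-5882/1209
back: M1=25/4−3/8·-5882/1209=3254/403
M: M0=0, M1=3254/403, M2=-5882/1209, M3=4900/1209, M4=-1080/403, M5=0
seg 0: a=5, c=M0/2=0, d=(M1−M0)/(6·1)=1627/1209, b=Δ0−h0·(2M0+M1)/6=-10090/1209
seg 1: a=-2, c=M1/2=1627/403, d=(M2−M1)/(6·3)=-7822/10881, b=Δ1−h1·(2M1+M2)/6=-5209/1209
seg 2: a=2, c=M2/2=-2941/1209, d=(M3−M2)/(6·3)=599/1209, b=Δ2−h2·(2M2+M3)/6=47/93
seg 3: a=-5, c=M3/2=2450/1209, d=(M4−M3)/(6·3)=-4070/10881, b=Δ3−h3·(2M3+M4)/6=-862/1209
seg 4: a=1, c=M4/2=-540/403, d=(M5−M4)/(6·3)=60/403, b=Δ4−h4·(2M4+M5)/6=1628/1209
t_q=25/4 → seg 2, τ=9/4; S=2+47/93·τ+-2941/1209·τ²+599/1209·τ³=-91159/25792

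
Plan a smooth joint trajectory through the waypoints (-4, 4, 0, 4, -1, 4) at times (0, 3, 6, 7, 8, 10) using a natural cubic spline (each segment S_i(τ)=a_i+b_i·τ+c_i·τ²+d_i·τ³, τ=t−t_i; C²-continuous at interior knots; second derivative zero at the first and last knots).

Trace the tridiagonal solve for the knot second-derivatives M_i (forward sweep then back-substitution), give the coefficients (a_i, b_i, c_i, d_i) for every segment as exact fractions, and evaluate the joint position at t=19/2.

  seg 0: a=-4 b=17875/3858 c=0 d=-281/1286
  seg 1: a=4 b=-2443/1929 c=-2529/1286 d=7501/11574
  seg 2: a=0 b=17101/3858 c=2486/643 d=-16585/3858
  seg 3: a=4 b=-1411/1929 c=-11613/1286 d=18371/3858
  seg 4: a=-1 b=-17387/3858 c=3379/643 d=-3379/3858
S(19/2) = 11397/10288

Δ: Δ0=8/3, Δ1=-4/3, Δ2=4, Δ3=-5, Δ4=5/2
row 1: diag=12, rhs=-24; c'=1/4, d'=-2
row 2: denom=8−3·1/4=29/4; d'=(32−3·-2)/(29/4)=152/29
row 3: denom=4−1·4/29=112/29; d'=(-54−1·152/29)/(112/29)=-859/56
row 4: denom=6−1·29/112=643/112; d'=(45−1·-859/56)/(643/112)=6758/643
back: M4=6758/643
back: M3=-859/56−29/112·6758/643=-11613/643
back: M2=152/29−4/29·-11613/643=4972/643
back: M1=-2−1/4·4972/643=-2529/643
M: M0=0, M1=-2529/643, M2=4972/643, M3=-11613/643, M4=6758/643, M5=0
seg 0: a=-4, c=M0/2=0, d=(M1−M0)/(6·3)=-281/1286, b=Δ0−h0·(2M0+M1)/6=17875/3858
seg 1: a=4, c=M1/2=-2529/1286, d=(M2−M1)/(6·3)=7501/11574, b=Δ1−h1·(2M1+M2)/6=-2443/1929
seg 2: a=0, c=M2/2=2486/643, d=(M3−M2)/(6·1)=-16585/3858, b=Δ2−h2·(2M2+M3)/6=17101/3858
seg 3: a=4, c=M3/2=-11613/1286, d=(M4−M3)/(6·1)=18371/3858, b=Δ3−h3·(2M3+M4)/6=-1411/1929
seg 4: a=-1, c=M4/2=3379/643, d=(M5−M4)/(6·2)=-3379/3858, b=Δ4−h4·(2M4+M5)/6=-17387/3858
t_q=19/2 → seg 4, τ=3/2; S=-1+-17387/3858·τ+3379/643·τ²+-3379/3858·τ³=11397/10288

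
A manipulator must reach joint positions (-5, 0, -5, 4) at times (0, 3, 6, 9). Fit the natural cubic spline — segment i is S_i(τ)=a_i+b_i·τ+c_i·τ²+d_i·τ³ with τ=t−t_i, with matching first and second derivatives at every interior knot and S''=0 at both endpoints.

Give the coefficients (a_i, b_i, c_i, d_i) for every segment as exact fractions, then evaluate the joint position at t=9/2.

  seg 0: a=-5 b=43/15 c=0 d=-2/15
  seg 1: a=0 b=-11/15 c=-6/5 d=8/27
  seg 2: a=-5 b=1/15 c=22/15 d=-22/135
S(9/2) = -14/5

Δ: Δ0=5/3, Δ1=-5/3, Δ2=3
row 1: diag=12, rhs=-20; c'=1/4, d'=-5/3
row 2: denom=12−3·1/4=45/4; d'=(28−3·-5/3)/(45/4)=44/15
back: M2=44/15
back: M1=-5/3−1/4·44/15=-12/5
M: M0=0, M1=-12/5, M2=44/15, M3=0
seg 0: a=-5, c=M0/2=0, d=(M1−M0)/(6·3)=-2/15, b=Δ0−h0·(2M0+M1)/6=43/15
seg 1: a=0, c=M1/2=-6/5, d=(M2−M1)/(6·3)=8/27, b=Δ1−h1·(2M1+M2)/6=-11/15
seg 2: a=-5, c=M2/2=22/15, d=(M3−M2)/(6·3)=-22/135, b=Δ2−h2·(2M2+M3)/6=1/15
t_q=9/2 → seg 1, τ=3/2; S=0+-11/15·τ+-6/5·τ²+8/27·τ³=-14/5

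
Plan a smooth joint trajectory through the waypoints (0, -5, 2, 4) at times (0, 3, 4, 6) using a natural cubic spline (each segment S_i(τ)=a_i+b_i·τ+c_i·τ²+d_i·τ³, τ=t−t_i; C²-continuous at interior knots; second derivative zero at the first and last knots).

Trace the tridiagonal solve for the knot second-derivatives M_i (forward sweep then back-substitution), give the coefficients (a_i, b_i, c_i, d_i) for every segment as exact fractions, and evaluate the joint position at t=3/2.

Δ: Δ0=-5/3, Δ1=7, Δ2=1
row 1: diag=8, rhs=52; c'=1/8, d'=13/2
row 2: denom=6−1·1/8=47/8; d'=(-36−1·13/2)/(47/8)=-340/47
back: M2=-340/47
back: M1=13/2−1/8·-340/47=348/47
M: M0=0, M1=348/47, M2=-340/47, M3=0
seg 0: a=0, c=M0/2=0, d=(M1−M0)/(6·3)=58/141, b=Δ0−h0·(2M0+M1)/6=-757/141
seg 1: a=-5, c=M1/2=174/47, d=(M2−M1)/(6·1)=-344/141, b=Δ1−h1·(2M1+M2)/6=809/141
seg 2: a=2, c=M2/2=-170/47, d=(M3−M2)/(6·2)=85/141, b=Δ2−h2·(2M2+M3)/6=821/141
t_q=3/2 → seg 0, τ=3/2; S=0+-757/141·τ+0·τ²+58/141·τ³=-1253/188

  seg 0: a=0 b=-757/141 c=0 d=58/141
  seg 1: a=-5 b=809/141 c=174/47 d=-344/141
  seg 2: a=2 b=821/141 c=-170/47 d=85/141
S(3/2) = -1253/188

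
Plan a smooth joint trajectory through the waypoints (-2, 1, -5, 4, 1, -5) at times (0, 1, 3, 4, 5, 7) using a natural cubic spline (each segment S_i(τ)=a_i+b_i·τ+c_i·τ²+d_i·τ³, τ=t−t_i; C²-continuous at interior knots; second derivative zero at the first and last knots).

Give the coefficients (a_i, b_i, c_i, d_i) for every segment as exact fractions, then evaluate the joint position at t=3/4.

Δ: Δ0=3, Δ1=-3, Δ2=9, Δ3=-3, Δ4=-3
row 1: diag=6, rhs=-36; c'=1/3, d'=-6
row 2: denom=6−2·1/3=16/3; d'=(72−2·-6)/(16/3)=63/4
row 3: denom=4−1·3/16=61/16; d'=(-72−1·63/4)/(61/16)=-1404/61
row 4: denom=6−1·16/61=350/61; d'=(0−1·-1404/61)/(350/61)=702/175
back: M4=702/175
back: M3=-1404/61−16/61·702/175=-4212/175
back: M2=63/4−3/16·-4212/175=3546/175
back: M1=-6−1/3·3546/175=-2232/175
M: M0=0, M1=-2232/175, M2=3546/175, M3=-4212/175, M4=702/175, M5=0
seg 0: a=-2, c=M0/2=0, d=(M1−M0)/(6·1)=-372/175, b=Δ0−h0·(2M0+M1)/6=897/175
seg 1: a=1, c=M1/2=-1116/175, d=(M2−M1)/(6·2)=963/350, b=Δ1−h1·(2M1+M2)/6=-219/175
seg 2: a=-5, c=M2/2=1773/175, d=(M3−M2)/(6·1)=-1293/175, b=Δ2−h2·(2M2+M3)/6=219/35
seg 3: a=4, c=M3/2=-2106/175, d=(M4−M3)/(6·1)=117/25, b=Δ3−h3·(2M3+M4)/6=762/175
seg 4: a=1, c=M4/2=351/175, d=(M5−M4)/(6·2)=-117/350, b=Δ4−h4·(2M4+M5)/6=-993/175
t_q=3/4 → seg 0, τ=3/4; S=-2+897/175·τ+0·τ²+-372/175·τ³=379/400

  seg 0: a=-2 b=897/175 c=0 d=-372/175
  seg 1: a=1 b=-219/175 c=-1116/175 d=963/350
  seg 2: a=-5 b=219/35 c=1773/175 d=-1293/175
  seg 3: a=4 b=762/175 c=-2106/175 d=117/25
  seg 4: a=1 b=-993/175 c=351/175 d=-117/350
S(3/4) = 379/400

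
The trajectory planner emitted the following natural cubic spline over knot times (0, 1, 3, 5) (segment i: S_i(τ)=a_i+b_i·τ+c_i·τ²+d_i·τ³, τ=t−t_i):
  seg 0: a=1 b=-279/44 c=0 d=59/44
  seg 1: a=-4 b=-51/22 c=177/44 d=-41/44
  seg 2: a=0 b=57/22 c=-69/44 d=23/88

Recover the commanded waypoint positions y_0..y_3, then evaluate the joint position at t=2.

y_0=1 y_1=-4 y_2=0 y_3=1
S(2) = -71/22

y_0 = S_0(0) = a_0 = 1
y_1 = S_1(0) = a_1 = -4
y_2 = S_2(0) = a_2 = 0
y_3 = S_2(2) = 1
t_q=2 is in segment 1 (τ=1); S_1(τ)=-71/22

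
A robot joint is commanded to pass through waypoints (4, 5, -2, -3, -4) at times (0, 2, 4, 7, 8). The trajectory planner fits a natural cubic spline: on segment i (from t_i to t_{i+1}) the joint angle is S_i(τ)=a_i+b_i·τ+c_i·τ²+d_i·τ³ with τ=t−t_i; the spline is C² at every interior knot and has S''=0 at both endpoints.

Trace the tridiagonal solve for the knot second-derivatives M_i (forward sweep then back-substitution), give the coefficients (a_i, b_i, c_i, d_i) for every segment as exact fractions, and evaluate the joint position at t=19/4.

Δ: Δ0=1/2, Δ1=-7/2, Δ2=-1/3, Δ3=-1
row 1: diag=8, rhs=-24; c'=1/4, d'=-3
row 2: denom=10−2·1/4=19/2; d'=(19−2·-3)/(19/2)=50/19
row 3: denom=8−3·6/19=134/19; d'=(-4−3·50/19)/(134/19)=-113/67
back: M3=-113/67
back: M2=50/19−6/19·-113/67=212/67
back: M1=-3−1/4·212/67=-254/67
M: M0=0, M1=-254/67, M2=212/67, M3=-113/67, M4=0
seg 0: a=4, c=M0/2=0, d=(M1−M0)/(6·2)=-127/402, b=Δ0−h0·(2M0+M1)/6=709/402
seg 1: a=5, c=M1/2=-127/67, d=(M2−M1)/(6·2)=233/402, b=Δ1−h1·(2M1+M2)/6=-815/402
seg 2: a=-2, c=M2/2=106/67, d=(M3−M2)/(6·3)=-325/1206, b=Δ2−h2·(2M2+M3)/6=-1067/402
seg 3: a=-3, c=M3/2=-113/134, d=(M4−M3)/(6·1)=113/402, b=Δ3−h3·(2M3+M4)/6=-88/201
t_q=19/4 → seg 2, τ=3/4; S=-2+-1067/402·τ+106/67·τ²+-325/1206·τ³=-27567/8576

  seg 0: a=4 b=709/402 c=0 d=-127/402
  seg 1: a=5 b=-815/402 c=-127/67 d=233/402
  seg 2: a=-2 b=-1067/402 c=106/67 d=-325/1206
  seg 3: a=-3 b=-88/201 c=-113/134 d=113/402
S(19/4) = -27567/8576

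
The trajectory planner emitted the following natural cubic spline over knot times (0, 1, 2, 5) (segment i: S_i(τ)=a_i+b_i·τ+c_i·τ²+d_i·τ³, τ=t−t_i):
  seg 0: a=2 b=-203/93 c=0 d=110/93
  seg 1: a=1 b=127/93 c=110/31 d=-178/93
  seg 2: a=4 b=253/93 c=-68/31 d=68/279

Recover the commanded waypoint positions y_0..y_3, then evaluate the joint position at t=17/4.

y_0=2 y_1=1 y_2=4 y_3=-1
S(17/4) = 889/496

y_0 = S_0(0) = a_0 = 2
y_1 = S_1(0) = a_1 = 1
y_2 = S_2(0) = a_2 = 4
y_3 = S_2(3) = -1
t_q=17/4 is in segment 2 (τ=9/4); S_2(τ)=889/496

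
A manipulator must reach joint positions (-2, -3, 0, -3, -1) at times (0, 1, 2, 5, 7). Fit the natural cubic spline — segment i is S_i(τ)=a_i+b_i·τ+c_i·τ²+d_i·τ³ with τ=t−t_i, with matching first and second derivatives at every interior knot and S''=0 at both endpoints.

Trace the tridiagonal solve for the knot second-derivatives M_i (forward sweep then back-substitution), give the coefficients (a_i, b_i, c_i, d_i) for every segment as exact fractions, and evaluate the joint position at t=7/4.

Δ: Δ0=-1, Δ1=3, Δ2=-1, Δ3=1
row 1: diag=4, rhs=24; c'=1/4, d'=6
row 2: denom=8−1·1/4=31/4; d'=(-24−1·6)/(31/4)=-120/31
row 3: denom=10−3·12/31=274/31; d'=(12−3·-120/31)/(274/31)=366/137
back: M3=366/137
back: M2=-120/31−12/31·366/137=-672/137
back: M1=6−1/4·-672/137=990/137
M: M0=0, M1=990/137, M2=-672/137, M3=366/137, M4=0
seg 0: a=-2, c=M0/2=0, d=(M1−M0)/(6·1)=165/137, b=Δ0−h0·(2M0+M1)/6=-302/137
seg 1: a=-3, c=M1/2=495/137, d=(M2−M1)/(6·1)=-277/137, b=Δ1−h1·(2M1+M2)/6=193/137
seg 2: a=0, c=M2/2=-336/137, d=(M3−M2)/(6·3)=173/411, b=Δ2−h2·(2M2+M3)/6=352/137
seg 3: a=-3, c=M3/2=183/137, d=(M4−M3)/(6·2)=-61/274, b=Δ3−h3·(2M3+M4)/6=-107/137
t_q=7/4 → seg 1, τ=3/4; S=-3+193/137·τ+495/137·τ²+-277/137·τ³=-6699/8768

  seg 0: a=-2 b=-302/137 c=0 d=165/137
  seg 1: a=-3 b=193/137 c=495/137 d=-277/137
  seg 2: a=0 b=352/137 c=-336/137 d=173/411
  seg 3: a=-3 b=-107/137 c=183/137 d=-61/274
S(7/4) = -6699/8768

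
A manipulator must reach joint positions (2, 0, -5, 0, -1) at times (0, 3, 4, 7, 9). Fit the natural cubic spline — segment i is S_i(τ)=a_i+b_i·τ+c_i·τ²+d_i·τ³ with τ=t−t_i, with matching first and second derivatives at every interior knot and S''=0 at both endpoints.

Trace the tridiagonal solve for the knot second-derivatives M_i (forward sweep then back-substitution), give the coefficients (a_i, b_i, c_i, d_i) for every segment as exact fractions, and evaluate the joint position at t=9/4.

  seg 0: a=2 b=1541/1116 c=0 d=-2285/10044
  seg 1: a=0 b=-2657/558 c=-2285/1116 d=673/372
  seg 2: a=-5 b=-3827/1116 c=943/279 d=-5629/10044
  seg 3: a=0 b=959/558 c=-619/372 d=619/2232
S(9/4) = 19963/7936

Δ: Δ0=-2/3, Δ1=-5, Δ2=5/3, Δ3=-1/2
row 1: diag=8, rhs=-26; c'=1/8, d'=-13/4
row 2: denom=8−1·1/8=63/8; d'=(40−1·-13/4)/(63/8)=346/63
row 3: denom=10−3·8/21=62/7; d'=(-13−3·346/63)/(62/7)=-619/186
back: M3=-619/186
back: M2=346/63−8/21·-619/186=1886/279
back: M1=-13/4−1/8·1886/279=-2285/558
M: M0=0, M1=-2285/558, M2=1886/279, M3=-619/186, M4=0
seg 0: a=2, c=M0/2=0, d=(M1−M0)/(6·3)=-2285/10044, b=Δ0−h0·(2M0+M1)/6=1541/1116
seg 1: a=0, c=M1/2=-2285/1116, d=(M2−M1)/(6·1)=673/372, b=Δ1−h1·(2M1+M2)/6=-2657/558
seg 2: a=-5, c=M2/2=943/279, d=(M3−M2)/(6·3)=-5629/10044, b=Δ2−h2·(2M2+M3)/6=-3827/1116
seg 3: a=0, c=M3/2=-619/372, d=(M4−M3)/(6·2)=619/2232, b=Δ3−h3·(2M3+M4)/6=959/558
t_q=9/4 → seg 0, τ=9/4; S=2+1541/1116·τ+0·τ²+-2285/10044·τ³=19963/7936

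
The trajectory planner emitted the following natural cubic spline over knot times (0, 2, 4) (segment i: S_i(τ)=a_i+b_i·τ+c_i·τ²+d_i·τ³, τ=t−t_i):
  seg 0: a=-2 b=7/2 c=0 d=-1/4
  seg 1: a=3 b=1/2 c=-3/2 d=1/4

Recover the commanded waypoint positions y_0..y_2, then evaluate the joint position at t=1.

y_0 = S_0(0) = a_0 = -2
y_1 = S_1(0) = a_1 = 3
y_2 = S_1(2) = 0
t_q=1 is in segment 0 (τ=1); S_0(τ)=5/4

y_0=-2 y_1=3 y_2=0
S(1) = 5/4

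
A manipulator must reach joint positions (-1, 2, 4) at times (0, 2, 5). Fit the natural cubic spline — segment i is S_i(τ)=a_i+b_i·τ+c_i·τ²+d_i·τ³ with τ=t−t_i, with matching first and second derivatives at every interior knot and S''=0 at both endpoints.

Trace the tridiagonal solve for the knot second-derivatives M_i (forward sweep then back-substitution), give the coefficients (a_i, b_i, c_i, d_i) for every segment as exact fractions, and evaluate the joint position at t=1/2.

  seg 0: a=-1 b=5/3 c=0 d=-1/24
  seg 1: a=2 b=7/6 c=-1/4 d=1/36
S(1/2) = -11/64

Δ: Δ0=3/2, Δ1=2/3
row 1: diag=10, rhs=-5; c'=3/10, d'=-1/2
back: M1=-1/2
M: M0=0, M1=-1/2, M2=0
seg 0: a=-1, c=M0/2=0, d=(M1−M0)/(6·2)=-1/24, b=Δ0−h0·(2M0+M1)/6=5/3
seg 1: a=2, c=M1/2=-1/4, d=(M2−M1)/(6·3)=1/36, b=Δ1−h1·(2M1+M2)/6=7/6
t_q=1/2 → seg 0, τ=1/2; S=-1+5/3·τ+0·τ²+-1/24·τ³=-11/64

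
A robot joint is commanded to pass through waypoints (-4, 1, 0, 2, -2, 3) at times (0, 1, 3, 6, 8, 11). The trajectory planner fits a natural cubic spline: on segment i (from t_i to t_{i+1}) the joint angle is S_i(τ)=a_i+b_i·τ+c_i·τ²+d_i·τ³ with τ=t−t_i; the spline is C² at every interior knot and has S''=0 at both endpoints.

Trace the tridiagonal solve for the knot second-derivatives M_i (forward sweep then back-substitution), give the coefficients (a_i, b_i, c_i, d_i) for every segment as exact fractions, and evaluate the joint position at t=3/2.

  seg 0: a=-4 b=2261/372 c=0 d=-401/372
  seg 1: a=1 b=529/186 c=-401/124 d=581/744
  seg 2: a=0 b=-67/93 c=45/31 d=-92/279
  seg 3: a=2 b=-85/93 c=-47/31 d=181/372
  seg 4: a=-2 b=-106/93 c=87/62 d=-29/186
S(3/2) = 3395/1984

Δ: Δ0=5, Δ1=-1/2, Δ2=2/3, Δ3=-2, Δ4=5/3
row 1: diag=6, rhs=-33; c'=1/3, d'=-11/2
row 2: denom=10−2·1/3=28/3; d'=(7−2·-11/2)/(28/3)=27/14
row 3: denom=10−3·9/28=253/28; d'=(-16−3·27/14)/(253/28)=-610/253
row 4: denom=10−2·56/253=2418/253; d'=(22−2·-610/253)/(2418/253)=87/31
back: M4=87/31
back: M3=-610/253−56/253·87/31=-94/31
back: M2=27/14−9/28·-94/31=90/31
back: M1=-11/2−1/3·90/31=-401/62
M: M0=0, M1=-401/62, M2=90/31, M3=-94/31, M4=87/31, M5=0
seg 0: a=-4, c=M0/2=0, d=(M1−M0)/(6·1)=-401/372, b=Δ0−h0·(2M0+M1)/6=2261/372
seg 1: a=1, c=M1/2=-401/124, d=(M2−M1)/(6·2)=581/744, b=Δ1−h1·(2M1+M2)/6=529/186
seg 2: a=0, c=M2/2=45/31, d=(M3−M2)/(6·3)=-92/279, b=Δ2−h2·(2M2+M3)/6=-67/93
seg 3: a=2, c=M3/2=-47/31, d=(M4−M3)/(6·2)=181/372, b=Δ3−h3·(2M3+M4)/6=-85/93
seg 4: a=-2, c=M4/2=87/62, d=(M5−M4)/(6·3)=-29/186, b=Δ4−h4·(2M4+M5)/6=-106/93
t_q=3/2 → seg 1, τ=1/2; S=1+529/186·τ+-401/124·τ²+581/744·τ³=3395/1984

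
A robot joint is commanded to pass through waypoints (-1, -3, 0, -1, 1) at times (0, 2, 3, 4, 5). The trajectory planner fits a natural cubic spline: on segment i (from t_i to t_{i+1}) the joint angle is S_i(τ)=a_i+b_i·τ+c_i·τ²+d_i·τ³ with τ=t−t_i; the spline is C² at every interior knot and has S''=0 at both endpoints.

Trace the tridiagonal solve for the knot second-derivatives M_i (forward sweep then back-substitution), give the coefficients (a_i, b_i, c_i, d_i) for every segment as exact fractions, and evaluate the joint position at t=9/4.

Δ: Δ0=-1, Δ1=3, Δ2=-1, Δ3=2
row 1: diag=6, rhs=24; c'=1/6, d'=4
row 2: denom=4−1·1/6=23/6; d'=(-24−1·4)/(23/6)=-168/23
row 3: denom=4−1·6/23=86/23; d'=(18−1·-168/23)/(86/23)=291/43
back: M3=291/43
back: M2=-168/23−6/23·291/43=-390/43
back: M1=4−1/6·-390/43=237/43
M: M0=0, M1=237/43, M2=-390/43, M3=291/43, M4=0
seg 0: a=-1, c=M0/2=0, d=(M1−M0)/(6·2)=79/172, b=Δ0−h0·(2M0+M1)/6=-122/43
seg 1: a=-3, c=M1/2=237/86, d=(M2−M1)/(6·1)=-209/86, b=Δ1−h1·(2M1+M2)/6=115/43
seg 2: a=0, c=M2/2=-195/43, d=(M3−M2)/(6·1)=227/86, b=Δ2−h2·(2M2+M3)/6=77/86
seg 3: a=-1, c=M3/2=291/86, d=(M4−M3)/(6·1)=-97/86, b=Δ3−h3·(2M3+M4)/6=-11/43
t_q=9/4 → seg 1, τ=1/4; S=-3+115/43·τ+237/86·τ²+-209/86·τ³=-12093/5504

  seg 0: a=-1 b=-122/43 c=0 d=79/172
  seg 1: a=-3 b=115/43 c=237/86 d=-209/86
  seg 2: a=0 b=77/86 c=-195/43 d=227/86
  seg 3: a=-1 b=-11/43 c=291/86 d=-97/86
S(9/4) = -12093/5504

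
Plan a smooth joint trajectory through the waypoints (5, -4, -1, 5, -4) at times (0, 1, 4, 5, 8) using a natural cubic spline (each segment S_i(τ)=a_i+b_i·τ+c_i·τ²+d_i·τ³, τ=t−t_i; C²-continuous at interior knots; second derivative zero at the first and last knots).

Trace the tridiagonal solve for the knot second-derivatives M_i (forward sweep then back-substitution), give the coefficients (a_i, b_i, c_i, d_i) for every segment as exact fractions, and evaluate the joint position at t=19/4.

  seg 0: a=5 b=-1457/144 c=0 d=161/144
  seg 1: a=-4 b=-487/72 c=161/48 d=-331/1296
  seg 2: a=-1 b=931/144 c=19/18 d=-73/48
  seg 3: a=5 b=289/72 c=-505/144 d=505/1296
S(19/4) = 11677/3072

Δ: Δ0=-9, Δ1=1, Δ2=6, Δ3=-3
row 1: diag=8, rhs=60; c'=3/8, d'=15/2
row 2: denom=8−3·3/8=55/8; d'=(30−3·15/2)/(55/8)=12/11
row 3: denom=8−1·8/55=432/55; d'=(-54−1·12/11)/(432/55)=-505/72
back: M3=-505/72
back: M2=12/11−8/55·-505/72=19/9
back: M1=15/2−3/8·19/9=161/24
M: M0=0, M1=161/24, M2=19/9, M3=-505/72, M4=0
seg 0: a=5, c=M0/2=0, d=(M1−M0)/(6·1)=161/144, b=Δ0−h0·(2M0+M1)/6=-1457/144
seg 1: a=-4, c=M1/2=161/48, d=(M2−M1)/(6·3)=-331/1296, b=Δ1−h1·(2M1+M2)/6=-487/72
seg 2: a=-1, c=M2/2=19/18, d=(M3−M2)/(6·1)=-73/48, b=Δ2−h2·(2M2+M3)/6=931/144
seg 3: a=5, c=M3/2=-505/144, d=(M4−M3)/(6·3)=505/1296, b=Δ3−h3·(2M3+M4)/6=289/72
t_q=19/4 → seg 2, τ=3/4; S=-1+931/144·τ+19/18·τ²+-73/48·τ³=11677/3072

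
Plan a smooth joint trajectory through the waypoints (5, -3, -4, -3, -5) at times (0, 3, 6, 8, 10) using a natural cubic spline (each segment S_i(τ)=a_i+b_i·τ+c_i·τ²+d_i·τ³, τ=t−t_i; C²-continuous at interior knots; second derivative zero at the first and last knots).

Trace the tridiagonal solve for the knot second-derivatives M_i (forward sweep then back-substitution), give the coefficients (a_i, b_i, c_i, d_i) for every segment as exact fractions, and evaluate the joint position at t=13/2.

  seg 0: a=5 b=-179/56 c=0 d=89/1512
  seg 1: a=-3 b=-45/28 c=89/168 d=-53/1512
  seg 2: a=-4 b=5/8 c=3/14 d=-31/224
  seg 3: a=-3 b=-5/28 c=-69/112 d=23/224
S(13/2) = -6543/1792

Δ: Δ0=-8/3, Δ1=-1/3, Δ2=1/2, Δ3=-1
row 1: diag=12, rhs=14; c'=1/4, d'=7/6
row 2: denom=10−3·1/4=37/4; d'=(5−3·7/6)/(37/4)=6/37
row 3: denom=8−2·8/37=280/37; d'=(-9−2·6/37)/(280/37)=-69/56
back: M3=-69/56
back: M2=6/37−8/37·-69/56=3/7
back: M1=7/6−1/4·3/7=89/84
M: M0=0, M1=89/84, M2=3/7, M3=-69/56, M4=0
seg 0: a=5, c=M0/2=0, d=(M1−M0)/(6·3)=89/1512, b=Δ0−h0·(2M0+M1)/6=-179/56
seg 1: a=-3, c=M1/2=89/168, d=(M2−M1)/(6·3)=-53/1512, b=Δ1−h1·(2M1+M2)/6=-45/28
seg 2: a=-4, c=M2/2=3/14, d=(M3−M2)/(6·2)=-31/224, b=Δ2−h2·(2M2+M3)/6=5/8
seg 3: a=-3, c=M3/2=-69/112, d=(M4−M3)/(6·2)=23/224, b=Δ3−h3·(2M3+M4)/6=-5/28
t_q=13/2 → seg 2, τ=1/2; S=-4+5/8·τ+3/14·τ²+-31/224·τ³=-6543/1792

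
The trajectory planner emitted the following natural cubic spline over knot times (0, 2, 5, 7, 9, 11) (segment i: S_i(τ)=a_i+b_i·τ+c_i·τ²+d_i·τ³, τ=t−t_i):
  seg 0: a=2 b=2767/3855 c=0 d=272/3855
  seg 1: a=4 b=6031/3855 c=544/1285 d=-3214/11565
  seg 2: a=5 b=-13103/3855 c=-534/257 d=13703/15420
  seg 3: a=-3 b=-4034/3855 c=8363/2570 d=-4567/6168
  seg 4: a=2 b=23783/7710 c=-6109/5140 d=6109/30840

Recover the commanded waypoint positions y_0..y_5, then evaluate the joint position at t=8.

y_0=2 y_1=4 y_2=5 y_3=-3 y_4=2 y_5=5
S(8) = -15757/10280

y_0 = S_0(0) = a_0 = 2
y_1 = S_1(0) = a_1 = 4
y_2 = S_2(0) = a_2 = 5
y_3 = S_3(0) = a_3 = -3
y_4 = S_4(0) = a_4 = 2
y_5 = S_4(2) = 5
t_q=8 is in segment 3 (τ=1); S_3(τ)=-15757/10280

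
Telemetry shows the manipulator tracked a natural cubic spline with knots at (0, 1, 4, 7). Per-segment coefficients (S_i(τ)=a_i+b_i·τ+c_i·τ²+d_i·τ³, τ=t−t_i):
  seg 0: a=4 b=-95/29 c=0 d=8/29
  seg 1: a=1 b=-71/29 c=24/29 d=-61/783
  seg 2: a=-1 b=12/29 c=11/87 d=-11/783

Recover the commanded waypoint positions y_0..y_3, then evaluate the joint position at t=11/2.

y_0=4 y_1=1 y_2=-1 y_3=1
S(11/2) = -33/232

y_0 = S_0(0) = a_0 = 4
y_1 = S_1(0) = a_1 = 1
y_2 = S_2(0) = a_2 = -1
y_3 = S_2(3) = 1
t_q=11/2 is in segment 2 (τ=3/2); S_2(τ)=-33/232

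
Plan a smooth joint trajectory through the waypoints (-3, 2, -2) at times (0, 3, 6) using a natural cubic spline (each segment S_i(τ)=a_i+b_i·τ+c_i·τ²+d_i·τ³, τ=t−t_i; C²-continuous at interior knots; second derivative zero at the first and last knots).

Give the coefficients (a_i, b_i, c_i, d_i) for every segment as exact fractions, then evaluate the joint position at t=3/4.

Δ: Δ0=5/3, Δ1=-4/3
row 1: diag=12, rhs=-18; c'=1/4, d'=-3/2
back: M1=-3/2
M: M0=0, M1=-3/2, M2=0
seg 0: a=-3, c=M0/2=0, d=(M1−M0)/(6·3)=-1/12, b=Δ0−h0·(2M0+M1)/6=29/12
seg 1: a=2, c=M1/2=-3/4, d=(M2−M1)/(6·3)=1/12, b=Δ1−h1·(2M1+M2)/6=1/6
t_q=3/4 → seg 0, τ=3/4; S=-3+29/12·τ+0·τ²+-1/12·τ³=-313/256

  seg 0: a=-3 b=29/12 c=0 d=-1/12
  seg 1: a=2 b=1/6 c=-3/4 d=1/12
S(3/4) = -313/256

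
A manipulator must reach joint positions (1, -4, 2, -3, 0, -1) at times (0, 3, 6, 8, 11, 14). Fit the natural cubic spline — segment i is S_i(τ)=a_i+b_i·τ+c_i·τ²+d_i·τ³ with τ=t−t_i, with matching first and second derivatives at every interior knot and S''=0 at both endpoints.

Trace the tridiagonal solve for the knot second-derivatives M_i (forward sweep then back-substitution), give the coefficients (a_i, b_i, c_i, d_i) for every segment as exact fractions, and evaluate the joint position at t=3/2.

  seg 0: a=1 b=-8129/2610 c=0 d=3779/23490
  seg 1: a=-4 b=1604/1305 c=3779/2610 d=-1865/4698
  seg 2: a=2 b=-2093/2610 c=-2773/1305 d=37/58
  seg 3: a=-3 b=-4297/2610 c=2222/1305 d=-1285/4698
  seg 4: a=0 b=1546/1305 c=-1981/2610 d=1981/23490
S(3/2) = -7259/2320

Δ: Δ0=-5/3, Δ1=2, Δ2=-5/2, Δ3=1, Δ4=-1/3
row 1: diag=12, rhs=22; c'=1/4, d'=11/6
row 2: denom=10−3·1/4=37/4; d'=(-27−3·11/6)/(37/4)=-130/37
row 3: denom=10−2·8/37=354/37; d'=(21−2·-130/37)/(354/37)=1037/354
row 4: denom=12−3·37/118=1305/118; d'=(-8−3·1037/354)/(1305/118)=-1981/1305
back: M4=-1981/1305
back: M3=1037/354−37/118·-1981/1305=4444/1305
back: M2=-130/37−8/37·4444/1305=-5546/1305
back: M1=11/6−1/4·-5546/1305=3779/1305
M: M0=0, M1=3779/1305, M2=-5546/1305, M3=4444/1305, M4=-1981/1305, M5=0
seg 0: a=1, c=M0/2=0, d=(M1−M0)/(6·3)=3779/23490, b=Δ0−h0·(2M0+M1)/6=-8129/2610
seg 1: a=-4, c=M1/2=3779/2610, d=(M2−M1)/(6·3)=-1865/4698, b=Δ1−h1·(2M1+M2)/6=1604/1305
seg 2: a=2, c=M2/2=-2773/1305, d=(M3−M2)/(6·2)=37/58, b=Δ2−h2·(2M2+M3)/6=-2093/2610
seg 3: a=-3, c=M3/2=2222/1305, d=(M4−M3)/(6·3)=-1285/4698, b=Δ3−h3·(2M3+M4)/6=-4297/2610
seg 4: a=0, c=M4/2=-1981/2610, d=(M5−M4)/(6·3)=1981/23490, b=Δ4−h4·(2M4+M5)/6=1546/1305
t_q=3/2 → seg 0, τ=3/2; S=1+-8129/2610·τ+0·τ²+3779/23490·τ³=-7259/2320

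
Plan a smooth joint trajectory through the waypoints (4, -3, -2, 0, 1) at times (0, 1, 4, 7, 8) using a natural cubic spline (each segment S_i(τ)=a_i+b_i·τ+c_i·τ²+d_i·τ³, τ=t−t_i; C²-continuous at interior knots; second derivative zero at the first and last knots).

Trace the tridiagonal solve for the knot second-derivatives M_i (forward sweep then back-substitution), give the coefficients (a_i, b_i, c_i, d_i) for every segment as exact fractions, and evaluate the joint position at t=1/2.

Δ: Δ0=-7, Δ1=1/3, Δ2=2/3, Δ3=1
row 1: diag=8, rhs=44; c'=3/8, d'=11/2
row 2: denom=12−3·3/8=87/8; d'=(2−3·11/2)/(87/8)=-4/3
row 3: denom=8−3·8/29=208/29; d'=(2−3·-4/3)/(208/29)=87/104
back: M3=87/104
back: M2=-4/3−8/29·87/104=-61/39
back: M1=11/2−3/8·-61/39=633/104
M: M0=0, M1=633/104, M2=-61/39, M3=87/104, M4=0
seg 0: a=4, c=M0/2=0, d=(M1−M0)/(6·1)=211/208, b=Δ0−h0·(2M0+M1)/6=-1667/208
seg 1: a=-3, c=M1/2=633/208, d=(M2−M1)/(6·3)=-2387/5616, b=Δ1−h1·(2M1+M2)/6=-517/104
seg 2: a=-2, c=M2/2=-61/78, d=(M3−M2)/(6·3)=749/5616, b=Δ2−h2·(2M2+M3)/6=29/16
seg 3: a=0, c=M3/2=87/208, d=(M4−M3)/(6·1)=-29/208, b=Δ3−h3·(2M3+M4)/6=75/104
t_q=1/2 → seg 0, τ=1/2; S=4+-1667/208·τ+0·τ²+211/208·τ³=199/1664

  seg 0: a=4 b=-1667/208 c=0 d=211/208
  seg 1: a=-3 b=-517/104 c=633/208 d=-2387/5616
  seg 2: a=-2 b=29/16 c=-61/78 d=749/5616
  seg 3: a=0 b=75/104 c=87/208 d=-29/208
S(1/2) = 199/1664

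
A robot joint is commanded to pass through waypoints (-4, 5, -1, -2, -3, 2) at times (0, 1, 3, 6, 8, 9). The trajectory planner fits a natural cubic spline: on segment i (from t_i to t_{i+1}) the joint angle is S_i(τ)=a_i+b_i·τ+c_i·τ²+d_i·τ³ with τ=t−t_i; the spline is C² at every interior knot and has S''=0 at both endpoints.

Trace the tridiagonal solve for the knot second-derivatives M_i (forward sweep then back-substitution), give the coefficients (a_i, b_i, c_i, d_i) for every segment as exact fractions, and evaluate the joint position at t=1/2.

  seg 0: a=-4 b=23813/2109 c=0 d=-4832/2109
  seg 1: a=5 b=9317/2109 c=-4832/703 d=3337/2109
  seg 2: a=-1 b=-8623/2109 c=1842/703 d=-26/57
  seg 3: a=-2 b=-1441/2109 c=-1044/703 d=13301/16872
  seg 4: a=-3 b=11965/4218 c=9125/2812 d=-9125/8436
S(1/2) = 1911/1406

Δ: Δ0=9, Δ1=-3, Δ2=-1/3, Δ3=-1/2, Δ4=5
row 1: diag=6, rhs=-72; c'=1/3, d'=-12
row 2: denom=10−2·1/3=28/3; d'=(16−2·-12)/(28/3)=30/7
row 3: denom=10−3·9/28=253/28; d'=(-1−3·30/7)/(253/28)=-388/253
row 4: denom=6−2·56/253=1406/253; d'=(33−2·-388/253)/(1406/253)=9125/1406
back: M4=9125/1406
back: M3=-388/253−56/253·9125/1406=-2088/703
back: M2=30/7−9/28·-2088/703=3684/703
back: M1=-12−1/3·3684/703=-9664/703
M: M0=0, M1=-9664/703, M2=3684/703, M3=-2088/703, M4=9125/1406, M5=0
seg 0: a=-4, c=M0/2=0, d=(M1−M0)/(6·1)=-4832/2109, b=Δ0−h0·(2M0+M1)/6=23813/2109
seg 1: a=5, c=M1/2=-4832/703, d=(M2−M1)/(6·2)=3337/2109, b=Δ1−h1·(2M1+M2)/6=9317/2109
seg 2: a=-1, c=M2/2=1842/703, d=(M3−M2)/(6·3)=-26/57, b=Δ2−h2·(2M2+M3)/6=-8623/2109
seg 3: a=-2, c=M3/2=-1044/703, d=(M4−M3)/(6·2)=13301/16872, b=Δ3−h3·(2M3+M4)/6=-1441/2109
seg 4: a=-3, c=M4/2=9125/2812, d=(M5−M4)/(6·1)=-9125/8436, b=Δ4−h4·(2M4+M5)/6=11965/4218
t_q=1/2 → seg 0, τ=1/2; S=-4+23813/2109·τ+0·τ²+-4832/2109·τ³=1911/1406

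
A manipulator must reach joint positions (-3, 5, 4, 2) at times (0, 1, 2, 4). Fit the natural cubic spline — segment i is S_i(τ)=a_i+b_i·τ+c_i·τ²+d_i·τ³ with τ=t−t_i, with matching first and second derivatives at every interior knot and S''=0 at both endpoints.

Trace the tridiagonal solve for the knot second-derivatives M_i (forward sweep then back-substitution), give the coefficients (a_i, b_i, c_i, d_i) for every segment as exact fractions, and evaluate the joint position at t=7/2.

Δ: Δ0=8, Δ1=-1, Δ2=-1
row 1: diag=4, rhs=-54; c'=1/4, d'=-27/2
row 2: denom=6−1·1/4=23/4; d'=(0−1·-27/2)/(23/4)=54/23
back: M2=54/23
back: M1=-27/2−1/4·54/23=-324/23
M: M0=0, M1=-324/23, M2=54/23, M3=0
seg 0: a=-3, c=M0/2=0, d=(M1−M0)/(6·1)=-54/23, b=Δ0−h0·(2M0+M1)/6=238/23
seg 1: a=5, c=M1/2=-162/23, d=(M2−M1)/(6·1)=63/23, b=Δ1−h1·(2M1+M2)/6=76/23
seg 2: a=4, c=M2/2=27/23, d=(M3−M2)/(6·2)=-9/46, b=Δ2−h2·(2M2+M3)/6=-59/23
t_q=7/2 → seg 2, τ=3/2; S=4+-59/23·τ+27/23·τ²+-9/46·τ³=785/368

  seg 0: a=-3 b=238/23 c=0 d=-54/23
  seg 1: a=5 b=76/23 c=-162/23 d=63/23
  seg 2: a=4 b=-59/23 c=27/23 d=-9/46
S(7/2) = 785/368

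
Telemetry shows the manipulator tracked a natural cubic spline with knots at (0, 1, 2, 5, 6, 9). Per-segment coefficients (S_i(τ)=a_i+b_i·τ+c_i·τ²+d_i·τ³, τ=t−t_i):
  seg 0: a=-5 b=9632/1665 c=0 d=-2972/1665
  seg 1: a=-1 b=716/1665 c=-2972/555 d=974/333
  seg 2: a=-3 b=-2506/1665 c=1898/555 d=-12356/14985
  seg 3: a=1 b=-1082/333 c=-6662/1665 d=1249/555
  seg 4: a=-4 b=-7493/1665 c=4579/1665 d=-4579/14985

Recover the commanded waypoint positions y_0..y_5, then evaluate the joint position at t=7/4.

y_0 = S_0(0) = a_0 = -5
y_1 = S_1(0) = a_1 = -1
y_2 = S_2(0) = a_2 = -3
y_3 = S_3(0) = a_3 = 1
y_4 = S_4(0) = a_4 = -4
y_5 = S_4(3) = -1
t_q=7/4 is in segment 1 (τ=3/4); S_1(τ)=-43613/17760

y_0=-5 y_1=-1 y_2=-3 y_3=1 y_4=-4 y_5=-1
S(7/4) = -43613/17760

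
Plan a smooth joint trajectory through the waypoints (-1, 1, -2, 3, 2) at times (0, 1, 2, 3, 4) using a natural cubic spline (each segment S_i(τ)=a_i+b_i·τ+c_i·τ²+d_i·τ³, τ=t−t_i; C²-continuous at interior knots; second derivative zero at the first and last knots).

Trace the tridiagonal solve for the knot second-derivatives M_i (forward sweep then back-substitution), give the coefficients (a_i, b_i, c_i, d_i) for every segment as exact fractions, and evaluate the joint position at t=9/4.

Δ: Δ0=2, Δ1=-3, Δ2=5, Δ3=-1
row 1: diag=4, rhs=-30; c'=1/4, d'=-15/2
row 2: denom=4−1·1/4=15/4; d'=(48−1·-15/2)/(15/4)=74/5
row 3: denom=4−1·4/15=56/15; d'=(-36−1·74/5)/(56/15)=-381/28
back: M3=-381/28
back: M2=74/5−4/15·-381/28=129/7
back: M1=-15/2−1/4·129/7=-339/28
M: M0=0, M1=-339/28, M2=129/7, M3=-381/28, M4=0
seg 0: a=-1, c=M0/2=0, d=(M1−M0)/(6·1)=-113/56, b=Δ0−h0·(2M0+M1)/6=225/56
seg 1: a=1, c=M1/2=-339/56, d=(M2−M1)/(6·1)=285/56, b=Δ1−h1·(2M1+M2)/6=-57/28
seg 2: a=-2, c=M2/2=129/14, d=(M3−M2)/(6·1)=-299/56, b=Δ2−h2·(2M2+M3)/6=9/8
seg 3: a=3, c=M3/2=-381/56, d=(M4−M3)/(6·1)=127/56, b=Δ3−h3·(2M3+M4)/6=99/28
t_q=9/4 → seg 2, τ=1/4; S=-2+9/8·τ+129/14·τ²+-299/56·τ³=-4395/3584

  seg 0: a=-1 b=225/56 c=0 d=-113/56
  seg 1: a=1 b=-57/28 c=-339/56 d=285/56
  seg 2: a=-2 b=9/8 c=129/14 d=-299/56
  seg 3: a=3 b=99/28 c=-381/56 d=127/56
S(9/4) = -4395/3584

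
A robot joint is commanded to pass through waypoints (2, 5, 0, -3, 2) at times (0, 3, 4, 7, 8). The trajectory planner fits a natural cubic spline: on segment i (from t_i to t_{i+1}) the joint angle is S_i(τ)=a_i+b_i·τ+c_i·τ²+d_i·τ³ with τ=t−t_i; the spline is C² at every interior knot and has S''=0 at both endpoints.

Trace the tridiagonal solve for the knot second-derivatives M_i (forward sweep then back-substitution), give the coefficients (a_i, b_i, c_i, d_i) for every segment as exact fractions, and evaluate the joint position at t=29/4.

Δ: Δ0=1, Δ1=-5, Δ2=-1, Δ3=5
row 1: diag=8, rhs=-36; c'=1/8, d'=-9/2
row 2: denom=8−1·1/8=63/8; d'=(24−1·-9/2)/(63/8)=76/21
row 3: denom=8−3·8/21=48/7; d'=(36−3·76/21)/(48/7)=11/3
back: M3=11/3
back: M2=76/21−8/21·11/3=20/9
back: M1=-9/2−1/8·20/9=-43/9
M: M0=0, M1=-43/9, M2=20/9, M3=11/3, M4=0
seg 0: a=2, c=M0/2=0, d=(M1−M0)/(6·3)=-43/162, b=Δ0−h0·(2M0+M1)/6=61/18
seg 1: a=5, c=M1/2=-43/18, d=(M2−M1)/(6·1)=7/6, b=Δ1−h1·(2M1+M2)/6=-34/9
seg 2: a=0, c=M2/2=10/9, d=(M3−M2)/(6·3)=13/162, b=Δ2−h2·(2M2+M3)/6=-91/18
seg 3: a=-3, c=M3/2=11/6, d=(M4−M3)/(6·1)=-11/18, b=Δ3−h3·(2M3+M4)/6=34/9
t_q=29/4 → seg 3, τ=1/4; S=-3+34/9·τ+11/6·τ²+-11/18·τ³=-749/384

  seg 0: a=2 b=61/18 c=0 d=-43/162
  seg 1: a=5 b=-34/9 c=-43/18 d=7/6
  seg 2: a=0 b=-91/18 c=10/9 d=13/162
  seg 3: a=-3 b=34/9 c=11/6 d=-11/18
S(29/4) = -749/384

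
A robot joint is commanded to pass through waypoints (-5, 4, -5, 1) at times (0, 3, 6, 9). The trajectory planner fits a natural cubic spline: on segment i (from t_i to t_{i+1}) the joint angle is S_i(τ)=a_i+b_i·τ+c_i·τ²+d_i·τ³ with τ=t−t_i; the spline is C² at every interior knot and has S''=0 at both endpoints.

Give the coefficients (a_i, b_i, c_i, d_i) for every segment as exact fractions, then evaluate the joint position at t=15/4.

  seg 0: a=-5 b=74/15 c=0 d=-29/135
  seg 1: a=4 b=-13/15 c=-29/15 d=11/27
  seg 2: a=-5 b=-22/15 c=26/15 d=-26/135
S(15/4) = 779/320

Δ: Δ0=3, Δ1=-3, Δ2=2
row 1: diag=12, rhs=-36; c'=1/4, d'=-3
row 2: denom=12−3·1/4=45/4; d'=(30−3·-3)/(45/4)=52/15
back: M2=52/15
back: M1=-3−1/4·52/15=-58/15
M: M0=0, M1=-58/15, M2=52/15, M3=0
seg 0: a=-5, c=M0/2=0, d=(M1−M0)/(6·3)=-29/135, b=Δ0−h0·(2M0+M1)/6=74/15
seg 1: a=4, c=M1/2=-29/15, d=(M2−M1)/(6·3)=11/27, b=Δ1−h1·(2M1+M2)/6=-13/15
seg 2: a=-5, c=M2/2=26/15, d=(M3−M2)/(6·3)=-26/135, b=Δ2−h2·(2M2+M3)/6=-22/15
t_q=15/4 → seg 1, τ=3/4; S=4+-13/15·τ+-29/15·τ²+11/27·τ³=779/320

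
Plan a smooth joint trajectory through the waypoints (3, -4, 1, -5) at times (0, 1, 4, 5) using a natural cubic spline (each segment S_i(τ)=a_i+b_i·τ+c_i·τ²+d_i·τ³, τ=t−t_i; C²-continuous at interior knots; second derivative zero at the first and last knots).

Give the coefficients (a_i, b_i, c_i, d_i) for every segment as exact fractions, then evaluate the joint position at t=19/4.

  seg 0: a=3 b=-1432/165 c=0 d=277/165
  seg 1: a=-4 b=-601/165 c=277/55 d=-49/45
  seg 2: a=1 b=-466/165 c=-262/55 d=262/165
S(19/4) = -1101/352

Δ: Δ0=-7, Δ1=5/3, Δ2=-6
row 1: diag=8, rhs=52; c'=3/8, d'=13/2
row 2: denom=8−3·3/8=55/8; d'=(-46−3·13/2)/(55/8)=-524/55
back: M2=-524/55
back: M1=13/2−3/8·-524/55=554/55
M: M0=0, M1=554/55, M2=-524/55, M3=0
seg 0: a=3, c=M0/2=0, d=(M1−M0)/(6·1)=277/165, b=Δ0−h0·(2M0+M1)/6=-1432/165
seg 1: a=-4, c=M1/2=277/55, d=(M2−M1)/(6·3)=-49/45, b=Δ1−h1·(2M1+M2)/6=-601/165
seg 2: a=1, c=M2/2=-262/55, d=(M3−M2)/(6·1)=262/165, b=Δ2−h2·(2M2+M3)/6=-466/165
t_q=19/4 → seg 2, τ=3/4; S=1+-466/165·τ+-262/55·τ²+262/165·τ³=-1101/352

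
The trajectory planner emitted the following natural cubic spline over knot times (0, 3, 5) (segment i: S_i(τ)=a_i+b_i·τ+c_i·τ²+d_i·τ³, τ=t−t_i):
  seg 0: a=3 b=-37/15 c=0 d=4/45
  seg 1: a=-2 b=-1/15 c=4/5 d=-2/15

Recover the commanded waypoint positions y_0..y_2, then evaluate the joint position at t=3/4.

y_0=3 y_1=-2 y_2=0
S(3/4) = 19/16

y_0 = S_0(0) = a_0 = 3
y_1 = S_1(0) = a_1 = -2
y_2 = S_1(2) = 0
t_q=3/4 is in segment 0 (τ=3/4); S_0(τ)=19/16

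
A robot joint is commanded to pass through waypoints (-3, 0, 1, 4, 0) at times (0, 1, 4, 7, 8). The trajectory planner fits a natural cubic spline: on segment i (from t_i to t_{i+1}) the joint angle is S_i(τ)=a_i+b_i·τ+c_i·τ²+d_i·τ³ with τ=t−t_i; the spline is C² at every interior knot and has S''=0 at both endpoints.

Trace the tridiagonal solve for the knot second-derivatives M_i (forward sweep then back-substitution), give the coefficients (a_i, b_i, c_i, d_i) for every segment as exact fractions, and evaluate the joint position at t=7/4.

Δ: Δ0=3, Δ1=1/3, Δ2=1, Δ3=-4
row 1: diag=8, rhs=-16; c'=3/8, d'=-2
row 2: denom=12−3·3/8=87/8; d'=(4−3·-2)/(87/8)=80/87
row 3: denom=8−3·8/29=208/29; d'=(-30−3·80/87)/(208/29)=-475/104
back: M3=-475/104
back: M2=80/87−8/29·-475/104=85/39
back: M1=-2−3/8·85/39=-293/104
M: M0=0, M1=-293/104, M2=85/39, M3=-475/104, M4=0
seg 0: a=-3, c=M0/2=0, d=(M1−M0)/(6·1)=-293/624, b=Δ0−h0·(2M0+M1)/6=2165/624
seg 1: a=0, c=M1/2=-293/208, d=(M2−M1)/(6·3)=1559/5616, b=Δ1−h1·(2M1+M2)/6=643/312
seg 2: a=1, c=M2/2=85/78, d=(M3−M2)/(6·3)=-2105/5616, b=Δ2−h2·(2M2+M3)/6=53/48
seg 3: a=4, c=M3/2=-475/208, d=(M4−M3)/(6·1)=475/624, b=Δ3−h3·(2M3+M4)/6=-773/312
t_q=7/4 → seg 1, τ=3/4; S=0+643/312·τ+-293/208·τ²+1559/5616·τ³=11587/13312

  seg 0: a=-3 b=2165/624 c=0 d=-293/624
  seg 1: a=0 b=643/312 c=-293/208 d=1559/5616
  seg 2: a=1 b=53/48 c=85/78 d=-2105/5616
  seg 3: a=4 b=-773/312 c=-475/208 d=475/624
S(7/4) = 11587/13312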